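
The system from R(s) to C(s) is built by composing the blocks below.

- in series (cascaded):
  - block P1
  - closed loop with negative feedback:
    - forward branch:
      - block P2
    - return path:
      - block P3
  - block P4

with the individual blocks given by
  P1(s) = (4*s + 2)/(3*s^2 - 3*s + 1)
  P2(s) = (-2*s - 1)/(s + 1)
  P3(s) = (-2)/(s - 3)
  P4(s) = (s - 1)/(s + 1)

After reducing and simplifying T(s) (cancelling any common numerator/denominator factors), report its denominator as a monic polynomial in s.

First reduce the diagram to T(s).

Step 1: apply the feedback formula to P2, P3; result (-2*s^2 + 5*s + 3)/(s^2 + 2*s - 1)
Step 2: combine P1, [P2/(1+P2*P3)], P4 in series; result (-8*s^4 + 24*s^3 + 6*s^2 - 16*s - 6)/(3*s^5 + 6*s^4 - 5*s^3 - 3*s^2 + 4*s - 1)
That last expression is T(s), already simplified. Scaling its denominator by 1/3 (the reciprocal of the leading coefficient) yields the monic denominator.

Answer: s^5 + 2*s^4 - 5*s^3/3 - s^2 + 4*s/3 - 1/3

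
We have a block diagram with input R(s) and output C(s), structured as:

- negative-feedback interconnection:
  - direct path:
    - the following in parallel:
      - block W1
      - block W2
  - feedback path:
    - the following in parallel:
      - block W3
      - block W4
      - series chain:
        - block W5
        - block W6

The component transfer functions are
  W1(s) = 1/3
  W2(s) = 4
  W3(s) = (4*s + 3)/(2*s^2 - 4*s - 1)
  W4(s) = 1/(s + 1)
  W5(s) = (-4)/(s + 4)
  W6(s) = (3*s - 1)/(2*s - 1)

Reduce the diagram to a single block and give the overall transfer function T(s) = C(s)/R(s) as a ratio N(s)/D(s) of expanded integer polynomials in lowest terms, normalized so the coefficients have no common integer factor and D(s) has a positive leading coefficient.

Step 1 - reduce the parallel group W1, W2; result 13/3
Step 2 - reduce the series chain W5, W6; result (4 - 12*s)/(2*s^2 + 7*s - 4)
Step 3 - parallel reduction of W3, W4, (W5*W6); result (-12*s^4 + 80*s^3 + 53*s^2 - 6*s - 12)/(4*s^5 + 10*s^4 - 32*s^3 - 29*s^2 + 13*s + 4)
Step 4 - close the feedback loop around (W1+W2), (W3+W4+(W5*W6)), which is the overall transfer function T(s) = C(s)/R(s) in lowest terms

Hence the answer: (52*s^5 + 130*s^4 - 416*s^3 - 377*s^2 + 169*s + 52)/(12*s^5 - 126*s^4 + 944*s^3 + 602*s^2 - 39*s - 144)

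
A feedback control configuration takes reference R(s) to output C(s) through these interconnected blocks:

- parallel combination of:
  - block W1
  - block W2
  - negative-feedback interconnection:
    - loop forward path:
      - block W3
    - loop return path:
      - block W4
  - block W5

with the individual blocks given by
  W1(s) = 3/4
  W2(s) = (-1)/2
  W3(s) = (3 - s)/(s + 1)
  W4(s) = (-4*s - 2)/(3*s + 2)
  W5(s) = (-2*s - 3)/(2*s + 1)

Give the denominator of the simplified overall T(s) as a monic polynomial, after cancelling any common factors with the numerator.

1. collapse the loop (W3 forward, W4 return): (-3*s^2 + 7*s + 6)/(7*s^2 - 5*s - 4)
2. reduce the parallel group W1, W2, [W3/(1+W3*W4)], W5: (-66*s^3 - 3*s^2 + 155*s + 68)/(56*s^3 - 12*s^2 - 52*s - 16)
T(s) is the step-2 result (common factors already cancelled). Leading coefficient of the denominator: 56. Divide through by 56 for the monic polynomial.

Answer: s^3 - 3*s^2/14 - 13*s/14 - 2/7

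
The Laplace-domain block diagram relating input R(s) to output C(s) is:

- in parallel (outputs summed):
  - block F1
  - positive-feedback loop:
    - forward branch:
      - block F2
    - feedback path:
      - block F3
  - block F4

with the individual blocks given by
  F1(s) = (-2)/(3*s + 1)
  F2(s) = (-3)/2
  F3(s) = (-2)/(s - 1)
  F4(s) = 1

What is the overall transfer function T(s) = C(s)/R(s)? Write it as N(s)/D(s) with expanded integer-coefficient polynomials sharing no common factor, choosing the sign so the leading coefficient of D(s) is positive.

Step 1 - collapse the loop (F2 forward, F3 return); result (3 - 3*s)/(2*s - 8)
Step 2 - add F1, [F2/(1-F2*F3)], F4 (parallel), giving the overall T(s)

Hence the answer: (-3*s^2 - 20*s + 11)/(6*s^2 - 22*s - 8)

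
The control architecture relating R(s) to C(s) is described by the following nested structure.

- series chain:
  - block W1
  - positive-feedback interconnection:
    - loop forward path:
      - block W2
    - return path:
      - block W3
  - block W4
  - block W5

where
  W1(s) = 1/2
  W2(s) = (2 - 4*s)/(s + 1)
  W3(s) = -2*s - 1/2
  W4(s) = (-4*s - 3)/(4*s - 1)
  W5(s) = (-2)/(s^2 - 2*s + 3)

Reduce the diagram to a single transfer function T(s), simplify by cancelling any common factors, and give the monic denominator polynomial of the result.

First reduce the diagram to T(s).

1. feedback reduction of W2, W3 gives (4*s - 2)/(8*s^2 - 3*s - 2)
2. combine W1, [W2/(1-W2*W3)], W4, W5 in series gives (16*s^2 + 4*s - 6)/(32*s^5 - 84*s^4 + 131*s^3 - 48*s^2 - 19*s + 6)
No further cancellation is possible in the step-2 result, so that is T(s). Its denominator becomes monic after dividing by the leading coefficient 32.

Answer: s^5 - 21*s^4/8 + 131*s^3/32 - 3*s^2/2 - 19*s/32 + 3/16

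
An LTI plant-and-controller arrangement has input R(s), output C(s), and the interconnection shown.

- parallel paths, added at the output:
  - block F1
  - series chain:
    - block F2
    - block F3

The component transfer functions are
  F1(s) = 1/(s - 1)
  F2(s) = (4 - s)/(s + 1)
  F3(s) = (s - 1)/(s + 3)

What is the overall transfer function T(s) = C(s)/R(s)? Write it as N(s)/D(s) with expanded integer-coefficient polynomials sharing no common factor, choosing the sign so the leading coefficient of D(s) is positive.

Step 1 - cascade F2, F3, giving (-s^2 + 5*s - 4)/(s^2 + 4*s + 3)
Step 2 - parallel reduction of F1, (F2*F3), giving the overall T(s)

Therefore the answer is (-s^3 + 7*s^2 - 5*s + 7)/(s^3 + 3*s^2 - s - 3).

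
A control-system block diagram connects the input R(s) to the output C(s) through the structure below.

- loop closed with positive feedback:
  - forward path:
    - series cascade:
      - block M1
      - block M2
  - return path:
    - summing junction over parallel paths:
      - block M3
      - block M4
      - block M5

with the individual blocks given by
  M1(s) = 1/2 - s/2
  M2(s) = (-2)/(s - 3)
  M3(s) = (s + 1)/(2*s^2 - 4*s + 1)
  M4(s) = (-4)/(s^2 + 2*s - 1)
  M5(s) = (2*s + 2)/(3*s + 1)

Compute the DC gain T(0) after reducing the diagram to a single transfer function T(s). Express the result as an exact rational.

Step 1 - series reduction of M1, M2, giving (s - 1)/(s - 3)
Step 2 - reduce the parallel group M3, M4, M5, giving (4*s^5 + 7*s^4 - 32*s^3 + 40*s^2 + 12*s - 7)/(6*s^5 + 2*s^4 - 27*s^3 + 9*s^2 + 3*s - 1)
Step 3 - collapse the loop ((M1*M2) forward, (M3+M4+M5) return), giving (6*s^6 - 4*s^5 - 29*s^4 + 36*s^3 - 6*s^2 - 4*s + 1)/(2*s^6 - 19*s^5 + 6*s^4 + 18*s^3 + 4*s^2 + 9*s - 4)
Evaluating the step-3 result (the overall T(s)) at s = 0 gives T(0) = 1/(-4) = -1/4.

Answer: -1/4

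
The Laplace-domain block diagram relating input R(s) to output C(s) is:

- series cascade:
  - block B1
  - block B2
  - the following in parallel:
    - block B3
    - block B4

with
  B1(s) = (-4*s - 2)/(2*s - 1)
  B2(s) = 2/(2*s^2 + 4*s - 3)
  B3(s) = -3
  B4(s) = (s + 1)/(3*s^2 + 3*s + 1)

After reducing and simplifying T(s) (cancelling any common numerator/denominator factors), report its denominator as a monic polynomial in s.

Answer: s^5 + 5*s^4/2 - 2*s^3/3 - 5*s^2/4 - s/12 + 1/4

Working:
Step 1 - add B3, B4 (parallel) = (-9*s^2 - 8*s - 2)/(3*s^2 + 3*s + 1)
Step 2 - multiply B1, B2, (B3+B4) (series) = (72*s^3 + 100*s^2 + 48*s + 8)/(12*s^5 + 30*s^4 - 8*s^3 - 15*s^2 - s + 3)
T(s) is the step-2 result (common factors already cancelled). Leading coefficient of the denominator: 12. Divide through by 12 for the monic polynomial.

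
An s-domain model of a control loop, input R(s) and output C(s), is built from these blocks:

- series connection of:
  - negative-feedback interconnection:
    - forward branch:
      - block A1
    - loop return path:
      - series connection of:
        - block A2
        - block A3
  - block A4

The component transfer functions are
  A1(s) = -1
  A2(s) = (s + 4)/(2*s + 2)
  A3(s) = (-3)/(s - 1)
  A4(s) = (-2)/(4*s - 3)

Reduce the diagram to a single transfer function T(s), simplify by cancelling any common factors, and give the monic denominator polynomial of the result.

1. multiply A2, A3 (series) gives (-3*s - 12)/(2*s^2 - 2)
2. feedback reduction of A1, (A2*A3) gives (2 - 2*s^2)/(2*s^2 + 3*s + 10)
3. reduce the series chain [A1/(1+A1*(A2*A3))], A4 gives (4*s^2 - 4)/(8*s^3 + 6*s^2 + 31*s - 30)
T(s) is the step-3 result (common factors already cancelled). Leading coefficient of the denominator: 8. Divide through by 8 for the monic polynomial.

Answer: s^3 + 3*s^2/4 + 31*s/8 - 15/4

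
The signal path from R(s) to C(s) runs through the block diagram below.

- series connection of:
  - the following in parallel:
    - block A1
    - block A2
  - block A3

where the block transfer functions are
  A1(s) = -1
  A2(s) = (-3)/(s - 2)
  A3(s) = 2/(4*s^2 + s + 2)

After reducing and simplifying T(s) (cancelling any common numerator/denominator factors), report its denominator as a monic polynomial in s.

1. add A1, A2 (parallel) -> (-s - 1)/(s - 2)
2. series reduction of (A1+A2), A3 -> (-2*s - 2)/(4*s^3 - 7*s^2 - 4)
That last expression is T(s), already simplified. Scaling its denominator by 1/4 (the reciprocal of the leading coefficient) yields the monic denominator.

Therefore the answer is s^3 - 7*s^2/4 - 1.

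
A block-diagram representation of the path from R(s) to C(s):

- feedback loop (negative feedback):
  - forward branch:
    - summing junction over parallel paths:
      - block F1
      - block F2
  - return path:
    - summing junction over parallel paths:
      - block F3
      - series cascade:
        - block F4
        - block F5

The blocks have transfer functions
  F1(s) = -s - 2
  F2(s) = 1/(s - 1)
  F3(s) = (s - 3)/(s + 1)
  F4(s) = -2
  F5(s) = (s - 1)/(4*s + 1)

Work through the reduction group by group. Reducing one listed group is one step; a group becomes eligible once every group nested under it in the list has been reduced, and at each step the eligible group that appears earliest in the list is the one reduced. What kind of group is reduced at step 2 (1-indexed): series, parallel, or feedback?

Reducing step by step:

Step 1. parallel reduction of F1, F2
Step 2. combine F4, F5 in series
Step 3. reduce the parallel group F3, (F4*F5)
Step 4. close the feedback loop around (F1+F2), (F3+(F4*F5))
Step 2: series.

Answer: series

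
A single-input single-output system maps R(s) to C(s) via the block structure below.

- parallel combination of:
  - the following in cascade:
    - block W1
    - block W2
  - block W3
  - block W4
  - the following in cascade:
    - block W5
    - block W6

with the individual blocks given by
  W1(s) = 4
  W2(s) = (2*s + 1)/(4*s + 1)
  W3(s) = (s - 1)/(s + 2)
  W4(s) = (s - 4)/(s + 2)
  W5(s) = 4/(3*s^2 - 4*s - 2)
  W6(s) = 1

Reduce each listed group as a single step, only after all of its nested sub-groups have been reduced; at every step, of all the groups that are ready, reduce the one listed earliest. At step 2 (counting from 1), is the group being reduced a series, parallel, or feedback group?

The answer is series.

Reasoning:
Step 1 - series reduction of W1, W2
Step 2 - combine W5, W6 in series
Step 3 - reduce the parallel group (W1*W2), W3, W4, (W5*W6)
Step 2 collapses a series group.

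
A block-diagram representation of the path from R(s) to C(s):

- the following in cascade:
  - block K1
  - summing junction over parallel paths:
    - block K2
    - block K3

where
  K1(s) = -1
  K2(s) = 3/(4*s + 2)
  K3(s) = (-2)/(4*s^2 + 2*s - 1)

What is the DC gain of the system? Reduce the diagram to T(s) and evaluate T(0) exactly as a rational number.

Step 1. sum the parallel branches K2, K3, giving (12*s^2 - 2*s - 7)/(16*s^3 + 16*s^2 - 2)
Step 2. cascade K1, (K2+K3), giving (-12*s^2 + 2*s + 7)/(16*s^3 + 16*s^2 - 2)
DC gain: substitute s = 0 into T(s) from step 2: T(0) = 7/(-2) = -7/2.

Final answer: -7/2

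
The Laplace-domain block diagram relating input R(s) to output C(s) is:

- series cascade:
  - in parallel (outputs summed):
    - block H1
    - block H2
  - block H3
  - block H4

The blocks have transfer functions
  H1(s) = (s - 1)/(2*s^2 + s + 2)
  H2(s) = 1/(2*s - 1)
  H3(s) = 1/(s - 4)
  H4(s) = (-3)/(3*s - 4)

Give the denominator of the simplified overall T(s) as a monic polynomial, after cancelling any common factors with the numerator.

Step 1: add H1, H2 (parallel), giving (4*s^2 - 2*s + 3)/(4*s^3 + 3*s - 2)
Step 2: multiply (H1+H2), H3, H4 (series), giving (-12*s^2 + 6*s - 9)/(12*s^5 - 64*s^4 + 73*s^3 - 54*s^2 + 80*s - 32)
The result of step 2 is T(s) in lowest terms. Its denominator has leading coefficient 12; dividing the denominator through by 12 makes it monic.

Hence the answer: s^5 - 16*s^4/3 + 73*s^3/12 - 9*s^2/2 + 20*s/3 - 8/3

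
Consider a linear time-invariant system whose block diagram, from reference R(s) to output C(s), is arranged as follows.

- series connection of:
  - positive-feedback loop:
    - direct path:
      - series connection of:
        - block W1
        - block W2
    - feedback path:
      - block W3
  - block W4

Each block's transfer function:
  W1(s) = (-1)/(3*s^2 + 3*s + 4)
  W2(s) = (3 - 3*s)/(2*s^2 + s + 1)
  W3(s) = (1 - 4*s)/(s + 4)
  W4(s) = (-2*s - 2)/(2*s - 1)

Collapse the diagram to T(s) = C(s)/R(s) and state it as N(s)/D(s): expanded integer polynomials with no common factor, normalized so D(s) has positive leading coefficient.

Reducing step by step:

[1] series reduction of W1, W2 -> (3*s - 3)/(6*s^4 + 9*s^3 + 14*s^2 + 7*s + 4)
[2] collapse the loop ((W1*W2) forward, W3 return) -> (3*s^2 + 9*s - 12)/(6*s^5 + 33*s^4 + 50*s^3 + 75*s^2 + 17*s + 19)
[3] combine [(W1*W2)/(1-(W1*W2)*W3)], W4 in series - this is the overall T(s), already in the required normalized form

Answer: (-6*s^3 - 24*s^2 + 6*s + 24)/(12*s^6 + 60*s^5 + 67*s^4 + 100*s^3 - 41*s^2 + 21*s - 19)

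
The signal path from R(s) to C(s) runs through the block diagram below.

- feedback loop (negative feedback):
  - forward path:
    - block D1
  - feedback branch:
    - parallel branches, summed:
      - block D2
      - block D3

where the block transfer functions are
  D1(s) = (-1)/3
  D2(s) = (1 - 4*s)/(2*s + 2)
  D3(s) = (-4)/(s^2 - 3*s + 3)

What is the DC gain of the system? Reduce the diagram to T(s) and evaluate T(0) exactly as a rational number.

Step 1: add D2, D3 (parallel), giving (-4*s^3 + 13*s^2 - 23*s - 5)/(2*s^3 - 4*s^2 + 6)
Step 2: reduce the feedback loop with forward D1 and return (D2+D3), giving (-2*s^3 + 4*s^2 - 6)/(10*s^3 - 25*s^2 + 23*s + 23)
DC gain: substitute s = 0 into T(s) from step 2: T(0) = -6/23.

Therefore the answer is -6/23.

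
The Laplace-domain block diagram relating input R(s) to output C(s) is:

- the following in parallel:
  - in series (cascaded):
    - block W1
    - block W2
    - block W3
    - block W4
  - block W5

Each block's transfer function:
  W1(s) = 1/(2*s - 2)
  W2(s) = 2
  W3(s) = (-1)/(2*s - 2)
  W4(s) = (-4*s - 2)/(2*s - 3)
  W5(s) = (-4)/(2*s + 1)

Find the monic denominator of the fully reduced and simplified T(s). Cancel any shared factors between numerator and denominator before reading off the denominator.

[1] reduce the series chain W1, W2, W3, W4, giving (2*s + 1)/(2*s^3 - 7*s^2 + 8*s - 3)
[2] reduce the parallel group (W1*W2*W3*W4), W5, giving (-8*s^3 + 32*s^2 - 28*s + 13)/(4*s^4 - 12*s^3 + 9*s^2 + 2*s - 3)
That last expression is T(s), already simplified. Scaling its denominator by 1/4 (the reciprocal of the leading coefficient) yields the monic denominator.

Hence the answer: s^4 - 3*s^3 + 9*s^2/4 + s/2 - 3/4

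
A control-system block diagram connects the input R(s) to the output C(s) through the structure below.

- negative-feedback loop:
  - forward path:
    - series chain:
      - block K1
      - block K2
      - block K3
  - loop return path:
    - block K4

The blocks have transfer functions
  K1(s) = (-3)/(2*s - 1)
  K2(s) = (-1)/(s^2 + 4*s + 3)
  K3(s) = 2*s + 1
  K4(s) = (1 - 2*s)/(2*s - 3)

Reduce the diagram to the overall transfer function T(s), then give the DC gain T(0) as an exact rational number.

1. combine K1, K2, K3 in series -> (6*s + 3)/(2*s^3 + 7*s^2 + 2*s - 3)
2. collapse the loop ((K1*K2*K3) forward, K4 return) -> (12*s^2 - 12*s - 9)/(4*s^4 + 8*s^3 - 29*s^2 - 12*s + 12)
DC gain: substitute s = 0 into T(s) from step 2: T(0) = -9/12 = -3/4.

Therefore the answer is -3/4.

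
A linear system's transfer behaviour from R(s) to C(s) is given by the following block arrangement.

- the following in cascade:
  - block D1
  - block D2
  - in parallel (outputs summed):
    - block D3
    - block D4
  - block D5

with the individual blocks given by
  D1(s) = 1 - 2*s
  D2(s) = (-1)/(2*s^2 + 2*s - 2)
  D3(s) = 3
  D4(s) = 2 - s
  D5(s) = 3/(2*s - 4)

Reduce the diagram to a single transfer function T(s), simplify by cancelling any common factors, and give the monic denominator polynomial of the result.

Reducing step by step:

Step 1 - sum the parallel branches D3, D4; result 5 - s
Step 2 - cascade D1, D2, (D3+D4), D5; result (-6*s^2 + 33*s - 15)/(4*s^3 - 4*s^2 - 12*s + 8)
Step 2 gives the fully reduced T(s), with no common factor left to cancel. The denominator's leading coefficient is 4, so divide each of its coefficients by 4 to get the monic form.

Answer: s^3 - s^2 - 3*s + 2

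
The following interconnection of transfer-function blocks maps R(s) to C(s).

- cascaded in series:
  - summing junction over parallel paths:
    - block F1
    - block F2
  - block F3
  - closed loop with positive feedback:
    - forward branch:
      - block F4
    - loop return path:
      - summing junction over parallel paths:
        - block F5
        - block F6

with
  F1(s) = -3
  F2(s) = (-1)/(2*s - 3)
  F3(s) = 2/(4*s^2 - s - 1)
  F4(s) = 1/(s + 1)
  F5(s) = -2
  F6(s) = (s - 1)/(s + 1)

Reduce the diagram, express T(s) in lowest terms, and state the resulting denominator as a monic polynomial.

Step 1 - add F1, F2 (parallel) = (8 - 6*s)/(2*s - 3)
Step 2 - sum the parallel branches F5, F6 = (-s - 3)/(s + 1)
Step 3 - feedback reduction of F4, (F5+F6) = (s + 1)/(s^2 + 3*s + 4)
Step 4 - cascade (F1+F2), F3, [F4/(1-F4*(F5+F6))] = (-12*s^2 + 4*s + 16)/(8*s^5 + 10*s^4 - 9*s^3 - 50*s^2 + 13*s + 12)
No further cancellation is possible in the step-4 result, so that is T(s). Its denominator becomes monic after dividing by the leading coefficient 8.

Hence the answer: s^5 + 5*s^4/4 - 9*s^3/8 - 25*s^2/4 + 13*s/8 + 3/2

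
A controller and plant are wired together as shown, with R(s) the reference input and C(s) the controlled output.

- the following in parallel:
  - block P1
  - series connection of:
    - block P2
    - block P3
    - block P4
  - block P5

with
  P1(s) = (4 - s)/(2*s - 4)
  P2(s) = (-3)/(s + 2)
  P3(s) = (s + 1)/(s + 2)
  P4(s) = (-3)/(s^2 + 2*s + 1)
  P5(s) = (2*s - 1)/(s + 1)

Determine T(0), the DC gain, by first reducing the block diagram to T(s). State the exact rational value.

Answer: 1/4

Working:
1. reduce the series chain P2, P3, P4 = 9/(s^3 + 5*s^2 + 8*s + 4)
2. add P1, (P2*P3*P4), P5 (parallel) = (3*s^4 + 5*s^3 - 8*s^2 + 22*s - 4)/(2*s^4 + 6*s^3 - 4*s^2 - 24*s - 16)
Step 2 gives the overall T(s). Then T(0) = -4/(-16) = 1/4.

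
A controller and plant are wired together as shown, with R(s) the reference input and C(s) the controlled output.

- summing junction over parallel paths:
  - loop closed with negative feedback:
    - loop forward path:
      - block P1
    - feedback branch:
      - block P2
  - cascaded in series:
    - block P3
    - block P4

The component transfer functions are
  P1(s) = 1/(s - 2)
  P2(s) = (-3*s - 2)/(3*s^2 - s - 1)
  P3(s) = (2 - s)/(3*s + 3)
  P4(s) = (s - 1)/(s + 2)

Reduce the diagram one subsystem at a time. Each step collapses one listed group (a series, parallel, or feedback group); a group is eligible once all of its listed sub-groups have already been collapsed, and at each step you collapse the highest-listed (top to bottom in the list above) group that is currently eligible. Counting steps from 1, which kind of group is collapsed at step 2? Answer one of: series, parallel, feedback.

Reducing step by step:

Step 1. close the feedback loop around P1, P2
Step 2. reduce the series chain P3, P4
Step 3. parallel reduction of [P1/(1+P1*P2)], (P3*P4)
The group at step 2 is a series group.

Answer: series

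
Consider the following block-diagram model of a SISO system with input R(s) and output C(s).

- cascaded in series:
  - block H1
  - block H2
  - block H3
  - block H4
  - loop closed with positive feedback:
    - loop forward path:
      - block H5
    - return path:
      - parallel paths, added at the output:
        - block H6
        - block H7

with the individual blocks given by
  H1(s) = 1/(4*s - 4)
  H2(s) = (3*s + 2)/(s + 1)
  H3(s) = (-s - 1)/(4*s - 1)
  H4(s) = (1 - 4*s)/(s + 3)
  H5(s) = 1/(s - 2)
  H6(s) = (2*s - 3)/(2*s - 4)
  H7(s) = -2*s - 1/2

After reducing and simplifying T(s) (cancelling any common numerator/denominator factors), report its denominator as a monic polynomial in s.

Step 1 - combine H6, H7 in parallel; result (-4*s^2 + 9*s - 1)/(2*s - 4)
Step 2 - reduce the feedback loop with forward H5 and return (H6+H7); result (2*s - 4)/(6*s^2 - 17*s + 9)
Step 3 - reduce the series chain H1, H2, H3, H4, [H5/(1-H5*(H6+H7))]; result (3*s^2 - 4*s - 4)/(12*s^4 - 10*s^3 - 86*s^2 + 138*s - 54)
Step 3 gives the fully reduced T(s), with no common factor left to cancel. The denominator's leading coefficient is 12, so divide each of its coefficients by 12 to get the monic form.

Hence the answer: s^4 - 5*s^3/6 - 43*s^2/6 + 23*s/2 - 9/2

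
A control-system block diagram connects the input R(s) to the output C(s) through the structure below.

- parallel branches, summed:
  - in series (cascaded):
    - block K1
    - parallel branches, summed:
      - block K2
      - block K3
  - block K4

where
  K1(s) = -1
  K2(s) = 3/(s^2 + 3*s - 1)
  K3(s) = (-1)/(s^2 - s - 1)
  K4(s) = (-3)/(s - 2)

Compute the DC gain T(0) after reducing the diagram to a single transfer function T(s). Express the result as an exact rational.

Answer: 7/2

Working:
1. combine K2, K3 in parallel, giving (2*s^2 - 6*s - 2)/(s^4 + 2*s^3 - 5*s^2 - 2*s + 1)
2. cascade K1, (K2+K3), giving (-2*s^2 + 6*s + 2)/(s^4 + 2*s^3 - 5*s^2 - 2*s + 1)
3. reduce the parallel group (K1*(K2+K3)), K4, giving (-3*s^4 - 8*s^3 + 25*s^2 - 4*s - 7)/(s^5 - 9*s^3 + 8*s^2 + 5*s - 2)
That last expression is T(s); at s = 0 only the constant terms survive, so T(0) = -7/(-2) = 7/2.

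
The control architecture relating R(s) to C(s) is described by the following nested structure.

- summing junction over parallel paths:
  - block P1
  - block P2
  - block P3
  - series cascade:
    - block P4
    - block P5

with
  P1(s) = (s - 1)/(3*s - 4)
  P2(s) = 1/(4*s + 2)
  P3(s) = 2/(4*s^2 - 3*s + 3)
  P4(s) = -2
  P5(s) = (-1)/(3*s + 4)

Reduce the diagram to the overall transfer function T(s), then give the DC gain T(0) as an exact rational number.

The answer is 23/12.

Reasoning:
1. reduce the series chain P4, P5 gives 2/(3*s + 4)
2. sum the parallel branches P1, P2, P3, (P4*P5) gives (48*s^5 + 136*s^4 - 157*s^3 + 107*s^2 - 110*s - 184)/(144*s^5 - 36*s^4 - 202*s^3 + 118*s^2 - 96*s - 96)
Evaluating the step-2 result (the overall T(s)) at s = 0 gives T(0) = -184/(-96) = 23/12.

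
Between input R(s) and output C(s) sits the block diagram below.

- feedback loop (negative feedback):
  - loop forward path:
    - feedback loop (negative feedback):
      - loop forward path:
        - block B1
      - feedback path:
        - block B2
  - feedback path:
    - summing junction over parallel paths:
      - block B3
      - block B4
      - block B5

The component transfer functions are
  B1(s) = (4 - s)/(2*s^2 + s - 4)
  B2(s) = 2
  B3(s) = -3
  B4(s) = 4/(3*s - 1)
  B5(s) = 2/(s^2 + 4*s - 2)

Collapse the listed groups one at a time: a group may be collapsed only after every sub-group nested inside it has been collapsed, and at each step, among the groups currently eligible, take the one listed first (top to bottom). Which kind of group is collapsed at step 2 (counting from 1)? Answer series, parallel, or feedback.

Step 1 - apply the feedback formula to B1, B2
Step 2 - parallel reduction of B3, B4, B5
Step 3 - collapse the loop ([B1/(1+B1*B2)] forward, (B3+B4+B5) return)
At step 2 the group reduced is parallel.

Hence the answer: parallel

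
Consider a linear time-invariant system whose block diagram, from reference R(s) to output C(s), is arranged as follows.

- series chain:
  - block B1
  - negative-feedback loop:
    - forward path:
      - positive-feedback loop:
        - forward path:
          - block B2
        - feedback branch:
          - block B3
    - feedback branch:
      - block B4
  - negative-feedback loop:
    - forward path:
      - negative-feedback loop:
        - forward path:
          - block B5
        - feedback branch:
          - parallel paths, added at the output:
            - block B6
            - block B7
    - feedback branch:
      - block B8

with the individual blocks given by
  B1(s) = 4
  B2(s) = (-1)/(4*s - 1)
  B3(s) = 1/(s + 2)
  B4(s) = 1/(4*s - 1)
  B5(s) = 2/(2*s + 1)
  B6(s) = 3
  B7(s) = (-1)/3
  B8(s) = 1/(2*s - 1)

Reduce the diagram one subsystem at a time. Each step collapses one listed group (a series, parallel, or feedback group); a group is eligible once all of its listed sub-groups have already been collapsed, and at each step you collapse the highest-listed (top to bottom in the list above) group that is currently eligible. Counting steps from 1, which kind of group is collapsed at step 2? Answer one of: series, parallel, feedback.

Step 1. apply the feedback formula to B2, B3
Step 2. reduce the feedback loop with forward [B2/(1-B2*B3)] and return B4
Step 3. reduce the parallel group B6, B7
Step 4. feedback reduction of B5, (B6+B7)
Step 5. apply the feedback formula to [B5/(1+B5*(B6+B7))], B8
Step 6. combine B1, [[B2/(1-B2*B3)]/(1+[B2/(1-B2*B3)]*B4)], [[B5/(1+B5*(B6+B7))]/(1+[B5/(1+B5*(B6+B7))]*B8)] in series
At step 2 the group reduced is feedback.

Answer: feedback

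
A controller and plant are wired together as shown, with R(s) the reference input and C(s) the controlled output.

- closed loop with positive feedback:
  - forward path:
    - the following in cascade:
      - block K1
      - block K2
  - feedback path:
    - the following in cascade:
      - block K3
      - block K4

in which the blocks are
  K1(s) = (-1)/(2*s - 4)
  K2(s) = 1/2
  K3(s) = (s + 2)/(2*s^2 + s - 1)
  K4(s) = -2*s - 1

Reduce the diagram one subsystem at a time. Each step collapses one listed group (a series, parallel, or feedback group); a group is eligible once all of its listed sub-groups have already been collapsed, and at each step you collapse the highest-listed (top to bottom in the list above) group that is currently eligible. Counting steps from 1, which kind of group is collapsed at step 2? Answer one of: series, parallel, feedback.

Reducing step by step:

Step 1. cascade K1, K2
Step 2. multiply K3, K4 (series)
Step 3. collapse the loop ((K1*K2) forward, (K3*K4) return)
At step 2 the group reduced is series.

Answer: series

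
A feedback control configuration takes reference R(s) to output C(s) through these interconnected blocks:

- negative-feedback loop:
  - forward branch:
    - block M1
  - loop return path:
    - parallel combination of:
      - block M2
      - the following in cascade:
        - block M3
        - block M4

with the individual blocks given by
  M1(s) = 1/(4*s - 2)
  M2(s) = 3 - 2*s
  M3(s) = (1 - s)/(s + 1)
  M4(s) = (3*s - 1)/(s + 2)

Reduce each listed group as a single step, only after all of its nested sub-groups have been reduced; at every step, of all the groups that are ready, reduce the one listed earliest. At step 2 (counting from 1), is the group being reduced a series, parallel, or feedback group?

Answer: parallel

Working:
[1] series reduction of M3, M4
[2] parallel reduction of M2, (M3*M4)
[3] collapse the loop (M1 forward, (M2+(M3*M4)) return)
Step 2: parallel.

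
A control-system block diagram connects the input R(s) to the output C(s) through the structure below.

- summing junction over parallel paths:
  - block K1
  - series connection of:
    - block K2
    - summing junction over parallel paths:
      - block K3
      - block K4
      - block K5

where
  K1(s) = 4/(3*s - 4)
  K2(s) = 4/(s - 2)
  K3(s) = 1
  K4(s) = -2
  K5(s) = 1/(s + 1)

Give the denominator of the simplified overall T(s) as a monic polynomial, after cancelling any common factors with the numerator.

Answer: s^3 - 7*s^2/3 - 2*s/3 + 8/3

Working:
Step 1 - parallel reduction of K3, K4, K5: (-s)/(s + 1)
Step 2 - reduce the series chain K2, (K3+K4+K5): (-4*s)/(s^2 - s - 2)
Step 3 - parallel reduction of K1, (K2*(K3+K4+K5)): (-8*s^2 + 12*s - 8)/(3*s^3 - 7*s^2 - 2*s + 8)
No further cancellation is possible in the step-3 result, so that is T(s). Its denominator becomes monic after dividing by the leading coefficient 3.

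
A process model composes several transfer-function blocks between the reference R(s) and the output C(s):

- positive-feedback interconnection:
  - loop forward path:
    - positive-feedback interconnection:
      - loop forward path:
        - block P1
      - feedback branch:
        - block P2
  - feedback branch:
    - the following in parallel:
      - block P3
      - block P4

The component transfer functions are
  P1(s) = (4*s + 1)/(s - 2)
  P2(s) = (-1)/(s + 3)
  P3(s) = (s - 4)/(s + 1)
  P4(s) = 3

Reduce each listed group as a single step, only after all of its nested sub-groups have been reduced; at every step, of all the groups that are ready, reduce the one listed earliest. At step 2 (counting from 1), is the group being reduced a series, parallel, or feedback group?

Step 1: collapse the loop (P1 forward, P2 return)
Step 2: sum the parallel branches P3, P4
Step 3: apply the feedback formula to [P1/(1-P1*P2)], (P3+P4)
At step 2 the group reduced is parallel.

Final answer: parallel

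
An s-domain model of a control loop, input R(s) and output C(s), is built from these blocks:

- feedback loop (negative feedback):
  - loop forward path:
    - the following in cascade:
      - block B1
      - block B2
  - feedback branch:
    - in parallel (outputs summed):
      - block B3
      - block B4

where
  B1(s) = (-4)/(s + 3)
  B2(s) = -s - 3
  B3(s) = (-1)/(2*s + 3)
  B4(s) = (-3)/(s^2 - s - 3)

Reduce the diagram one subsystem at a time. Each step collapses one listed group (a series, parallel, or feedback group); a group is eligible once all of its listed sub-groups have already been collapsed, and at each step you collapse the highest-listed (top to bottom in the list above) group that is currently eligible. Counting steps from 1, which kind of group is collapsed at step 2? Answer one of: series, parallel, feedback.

1. series reduction of B1, B2
2. add B3, B4 (parallel)
3. reduce the feedback loop with forward (B1*B2) and return (B3+B4)
Step 2: parallel.

Therefore the answer is parallel.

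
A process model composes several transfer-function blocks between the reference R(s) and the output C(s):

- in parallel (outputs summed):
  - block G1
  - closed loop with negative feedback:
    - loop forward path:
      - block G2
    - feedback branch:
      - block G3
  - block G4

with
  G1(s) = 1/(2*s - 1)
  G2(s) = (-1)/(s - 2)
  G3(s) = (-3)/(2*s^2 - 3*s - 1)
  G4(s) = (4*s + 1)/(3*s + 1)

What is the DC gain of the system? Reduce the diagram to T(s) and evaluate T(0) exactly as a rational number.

Step 1. collapse the loop (G2 forward, G3 return); result (-2*s^2 + 3*s + 1)/(2*s^3 - 7*s^2 + 5*s + 5)
Step 2. add G1, [G2/(1+G2*G3)], G4 (parallel); result (16*s^5 - 66*s^4 + 53*s^3 + 50*s^2 + s - 1)/(12*s^5 - 44*s^4 + 35*s^3 + 32*s^2 - 10*s - 5)
Step 2 gives the overall T(s). Then T(0) = -1/(-5) = 1/5.

Hence the answer: 1/5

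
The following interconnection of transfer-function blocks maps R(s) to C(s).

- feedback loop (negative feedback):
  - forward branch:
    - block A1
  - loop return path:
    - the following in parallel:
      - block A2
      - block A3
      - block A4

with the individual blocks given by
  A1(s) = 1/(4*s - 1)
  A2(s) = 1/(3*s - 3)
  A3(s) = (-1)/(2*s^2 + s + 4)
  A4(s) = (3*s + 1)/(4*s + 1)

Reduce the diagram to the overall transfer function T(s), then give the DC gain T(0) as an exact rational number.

First reduce the diagram to T(s).

Step 1. add A2, A3, A4 (parallel) = (18*s^4 + 5*s^3 + 18*s^2 - s - 5)/(24*s^4 - 6*s^3 + 33*s^2 - 39*s - 12)
Step 2. feedback reduction of A1, (A2+A3+A4) = (24*s^4 - 6*s^3 + 33*s^2 - 39*s - 12)/(96*s^5 - 30*s^4 + 143*s^3 - 171*s^2 - 10*s + 7)
Step 2 gives the overall T(s). Then T(0) = -12/7.

Answer: -12/7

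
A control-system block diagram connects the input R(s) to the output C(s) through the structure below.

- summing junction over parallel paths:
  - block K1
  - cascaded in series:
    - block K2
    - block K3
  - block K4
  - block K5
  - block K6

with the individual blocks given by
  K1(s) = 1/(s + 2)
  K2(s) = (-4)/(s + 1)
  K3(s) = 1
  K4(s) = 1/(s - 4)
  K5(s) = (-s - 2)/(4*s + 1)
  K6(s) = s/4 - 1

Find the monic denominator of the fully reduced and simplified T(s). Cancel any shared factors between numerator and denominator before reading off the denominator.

[1] cascade K2, K3 -> (-4)/(s + 1)
[2] combine K1, (K2*K3), K4, K5, K6 in parallel -> (4*s^5 - 23*s^4 - 65*s^3 + 290*s^2 + 784*s + 216)/(16*s^4 - 12*s^3 - 164*s^2 - 168*s - 32)
T(s) is the step-2 result (common factors already cancelled). Leading coefficient of the denominator: 16. Divide through by 16 for the monic polynomial.

Hence the answer: s^4 - 3*s^3/4 - 41*s^2/4 - 21*s/2 - 2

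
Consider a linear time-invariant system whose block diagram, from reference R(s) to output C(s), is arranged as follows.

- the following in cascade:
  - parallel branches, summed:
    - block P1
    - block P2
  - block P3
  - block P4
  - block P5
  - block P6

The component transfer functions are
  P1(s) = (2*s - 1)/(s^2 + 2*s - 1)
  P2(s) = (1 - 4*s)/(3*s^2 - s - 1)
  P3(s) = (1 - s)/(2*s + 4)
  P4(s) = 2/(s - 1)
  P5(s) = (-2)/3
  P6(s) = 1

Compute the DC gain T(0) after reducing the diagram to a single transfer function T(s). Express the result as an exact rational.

Step 1. combine P1, P2 in parallel gives (2*s^3 - 12*s^2 + 5*s)/(3*s^4 + 5*s^3 - 6*s^2 - s + 1)
Step 2. combine (P1+P2), P3, P4, P5, P6 in series gives (4*s^3 - 24*s^2 + 10*s)/(9*s^5 + 33*s^4 + 12*s^3 - 39*s^2 - 3*s + 6)
The step-2 result is T(s). Setting s = 0: T(0) = 0/6 = 0.

Final answer: 0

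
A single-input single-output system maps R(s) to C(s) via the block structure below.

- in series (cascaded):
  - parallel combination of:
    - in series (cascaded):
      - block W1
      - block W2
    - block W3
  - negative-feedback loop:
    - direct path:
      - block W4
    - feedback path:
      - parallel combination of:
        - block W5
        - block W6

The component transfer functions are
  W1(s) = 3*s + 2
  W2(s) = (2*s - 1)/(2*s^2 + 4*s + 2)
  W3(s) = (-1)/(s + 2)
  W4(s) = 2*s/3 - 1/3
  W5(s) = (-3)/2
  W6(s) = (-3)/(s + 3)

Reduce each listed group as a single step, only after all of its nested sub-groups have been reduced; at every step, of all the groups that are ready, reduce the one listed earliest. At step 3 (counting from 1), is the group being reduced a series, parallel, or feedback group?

Reducing step by step:

Step 1 - cascade W1, W2
Step 2 - sum the parallel branches (W1*W2), W3
Step 3 - add W5, W6 (parallel)
Step 4 - reduce the feedback loop with forward W4 and return (W5+W6)
Step 5 - combine ((W1*W2)+W3), [W4/(1+W4*(W5+W6))] in series
Step 3: parallel.

Answer: parallel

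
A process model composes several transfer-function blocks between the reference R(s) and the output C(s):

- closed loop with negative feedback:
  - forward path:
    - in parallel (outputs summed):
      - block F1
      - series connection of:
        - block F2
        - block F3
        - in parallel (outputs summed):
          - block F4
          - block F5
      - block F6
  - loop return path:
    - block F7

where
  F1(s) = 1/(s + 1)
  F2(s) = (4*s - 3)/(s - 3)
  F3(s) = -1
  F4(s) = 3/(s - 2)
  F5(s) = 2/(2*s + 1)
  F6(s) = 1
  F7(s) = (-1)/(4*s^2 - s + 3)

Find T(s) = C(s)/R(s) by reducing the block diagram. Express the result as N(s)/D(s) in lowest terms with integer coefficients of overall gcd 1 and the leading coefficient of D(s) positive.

Answer: (8*s^6 - 150*s^5 - 17*s^4 + 84*s^3 - 54*s^2 + 126*s + 27)/(8*s^6 - 30*s^5 + 3*s^4 + 70*s^3 + 20*s^2 - 12*s + 9)

Working:
Step 1. add F4, F5 (parallel) = (8*s - 1)/(2*s^2 - 3*s - 2)
Step 2. combine F2, F3, (F4+F5) in series = (-32*s^2 + 28*s - 3)/(2*s^3 - 9*s^2 + 7*s + 6)
Step 3. reduce the parallel group F1, (F2*F3*(F4+F5)), F6 = (2*s^4 - 37*s^3 - 15*s^2 + 45*s + 9)/(2*s^4 - 7*s^3 - 2*s^2 + 13*s + 6)
Step 4. feedback reduction of (F1+(F2*F3*(F4+F5))+F6), F7, which is the overall transfer function T(s) = C(s)/R(s) in lowest terms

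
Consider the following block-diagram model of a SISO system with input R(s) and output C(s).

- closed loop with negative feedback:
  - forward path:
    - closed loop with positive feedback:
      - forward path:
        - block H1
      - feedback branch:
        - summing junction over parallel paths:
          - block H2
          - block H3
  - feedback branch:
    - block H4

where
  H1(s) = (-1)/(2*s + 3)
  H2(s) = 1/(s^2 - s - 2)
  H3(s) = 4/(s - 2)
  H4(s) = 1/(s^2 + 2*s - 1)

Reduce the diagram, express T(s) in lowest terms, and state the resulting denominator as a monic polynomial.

Answer: s^5 + 5*s^4/2 - 3*s^3/2 - 9*s^2/2 + s + 3/2

Working:
Step 1 - reduce the parallel group H2, H3: (4*s + 5)/(s^2 - s - 2)
Step 2 - collapse the loop (H1 forward, (H2+H3) return): (-s^2 + s + 2)/(2*s^3 + s^2 - 3*s - 1)
Step 3 - apply the feedback formula to [H1/(1-H1*(H2+H3))], H4: (-s^4 - s^3 + 5*s^2 + 3*s - 2)/(2*s^5 + 5*s^4 - 3*s^3 - 9*s^2 + 2*s + 3)
No further cancellation is possible in the step-3 result, so that is T(s). Its denominator becomes monic after dividing by the leading coefficient 2.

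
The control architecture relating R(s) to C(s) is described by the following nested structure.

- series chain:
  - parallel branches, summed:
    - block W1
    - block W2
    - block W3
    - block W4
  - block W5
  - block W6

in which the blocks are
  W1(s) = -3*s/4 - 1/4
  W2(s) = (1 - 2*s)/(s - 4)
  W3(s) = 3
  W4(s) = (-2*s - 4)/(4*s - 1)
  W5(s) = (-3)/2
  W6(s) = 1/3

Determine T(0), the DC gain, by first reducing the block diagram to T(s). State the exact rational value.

1. reduce the parallel group W1, W2, W3, W4 gives (-12*s^3 + 55*s^2 - 159*s + 104)/(16*s^2 - 68*s + 16)
2. multiply (W1+W2+W3+W4), W5, W6 (series) gives (12*s^3 - 55*s^2 + 159*s - 104)/(32*s^2 - 136*s + 32)
Evaluating the step-2 result (the overall T(s)) at s = 0 gives T(0) = -104/32 = -13/4.

Final answer: -13/4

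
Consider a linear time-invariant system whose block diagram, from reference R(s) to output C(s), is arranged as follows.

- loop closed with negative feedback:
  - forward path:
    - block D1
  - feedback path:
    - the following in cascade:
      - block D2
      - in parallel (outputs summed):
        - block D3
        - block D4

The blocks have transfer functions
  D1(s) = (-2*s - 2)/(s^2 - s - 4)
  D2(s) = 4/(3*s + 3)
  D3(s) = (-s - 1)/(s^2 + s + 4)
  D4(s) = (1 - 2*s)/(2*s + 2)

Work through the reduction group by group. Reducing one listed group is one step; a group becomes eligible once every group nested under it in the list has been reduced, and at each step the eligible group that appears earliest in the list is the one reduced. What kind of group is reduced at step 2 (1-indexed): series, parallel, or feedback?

1. sum the parallel branches D3, D4
2. series reduction of D2, (D3+D4)
3. feedback reduction of D1, (D2*(D3+D4))
So the answer for step 2 is series.

Hence the answer: series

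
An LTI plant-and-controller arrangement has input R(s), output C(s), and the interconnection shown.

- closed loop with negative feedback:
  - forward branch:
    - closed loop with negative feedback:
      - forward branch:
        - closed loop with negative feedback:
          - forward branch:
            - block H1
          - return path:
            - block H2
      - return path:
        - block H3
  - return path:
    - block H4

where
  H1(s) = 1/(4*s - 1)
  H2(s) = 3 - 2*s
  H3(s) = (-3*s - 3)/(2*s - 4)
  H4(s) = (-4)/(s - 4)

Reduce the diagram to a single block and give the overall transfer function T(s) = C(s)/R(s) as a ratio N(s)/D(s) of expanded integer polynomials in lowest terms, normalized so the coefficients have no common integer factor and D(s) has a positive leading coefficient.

Step 1: apply the feedback formula to H1, H2 -> 1/(2*s + 2)
Step 2: collapse the loop ([H1/(1+H1*H2)] forward, H3 return) -> (2*s - 4)/(4*s^2 - 7*s - 11)
Step 3: apply the feedback formula to [[H1/(1+H1*H2)]/(1+[H1/(1+H1*H2)]*H3)], H4, giving the overall T(s)

Therefore the answer is (2*s^2 - 12*s + 16)/(4*s^3 - 23*s^2 + 9*s + 60).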